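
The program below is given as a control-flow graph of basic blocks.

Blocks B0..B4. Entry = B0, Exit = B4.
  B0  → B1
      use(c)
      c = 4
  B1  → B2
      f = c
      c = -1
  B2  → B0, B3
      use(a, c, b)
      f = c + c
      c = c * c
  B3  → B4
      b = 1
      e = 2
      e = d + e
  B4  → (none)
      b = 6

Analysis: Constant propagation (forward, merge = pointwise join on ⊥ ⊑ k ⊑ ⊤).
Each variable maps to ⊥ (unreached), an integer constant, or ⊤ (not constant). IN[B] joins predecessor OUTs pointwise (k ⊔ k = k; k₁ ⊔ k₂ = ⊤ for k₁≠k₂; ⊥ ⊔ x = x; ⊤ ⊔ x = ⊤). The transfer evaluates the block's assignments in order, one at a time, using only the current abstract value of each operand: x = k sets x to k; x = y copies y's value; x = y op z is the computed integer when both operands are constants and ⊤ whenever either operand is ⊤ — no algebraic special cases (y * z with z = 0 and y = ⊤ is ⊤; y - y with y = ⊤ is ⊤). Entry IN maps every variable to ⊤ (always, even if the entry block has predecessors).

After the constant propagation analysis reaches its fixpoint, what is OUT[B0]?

Converged values:
  B0:  IN=(all ⊤)  OUT={c:4; rest ⊤}
  B1:  IN={c:4; rest ⊤}  OUT={c:-1, f:4; rest ⊤}
  B2:  IN={c:-1, f:4; rest ⊤}  OUT={c:1, f:-2; rest ⊤}
  B3:  IN={c:1, f:-2; rest ⊤}  OUT={b:1, c:1, f:-2; rest ⊤}
  B4:  IN={b:1, c:1, f:-2; rest ⊤}  OUT={b:6, c:1, f:-2; rest ⊤}

Merge at B0 (entry node, so the boundary value (all ⊤) is joined with the incoming edge(s)): IN[B0] = (all ⊤) ⊔ OUT[B2] = {a: ⊤, b: ⊤, c: ⊤, d: ⊤, e: ⊤, f: ⊤}
Applying B0's transfer function to that IN value gives OUT[B0] (row B0 above).

Answer: {a: ⊤, b: ⊤, c: 4, d: ⊤, e: ⊤, f: ⊤}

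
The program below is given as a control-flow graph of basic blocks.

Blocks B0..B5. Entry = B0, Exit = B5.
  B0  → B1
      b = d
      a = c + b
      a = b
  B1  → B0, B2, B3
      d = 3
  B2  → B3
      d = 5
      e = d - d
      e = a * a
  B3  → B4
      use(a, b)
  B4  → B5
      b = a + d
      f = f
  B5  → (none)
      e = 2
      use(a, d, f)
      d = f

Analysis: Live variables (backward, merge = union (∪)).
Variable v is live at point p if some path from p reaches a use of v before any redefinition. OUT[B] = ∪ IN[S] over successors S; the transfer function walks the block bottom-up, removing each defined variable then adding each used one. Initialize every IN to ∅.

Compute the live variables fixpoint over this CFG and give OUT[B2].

Converged values:
  B0: | IN={c, d, f} | OUT={a, b, c, f}
  B1: | IN={a, b, c, f} | OUT={a, b, c, d, f}
  B2: | IN={a, b, f} | OUT={a, b, d, f}
  B3: | IN={a, b, d, f} | OUT={a, d, f}
  B4: | IN={a, d, f} | OUT={a, d, f}
  B5: | IN={a, d, f} | OUT={}

Merge at B2: OUT[B2] = IN[B3] = {a, b, d, f}

Answer: {a, b, d, f}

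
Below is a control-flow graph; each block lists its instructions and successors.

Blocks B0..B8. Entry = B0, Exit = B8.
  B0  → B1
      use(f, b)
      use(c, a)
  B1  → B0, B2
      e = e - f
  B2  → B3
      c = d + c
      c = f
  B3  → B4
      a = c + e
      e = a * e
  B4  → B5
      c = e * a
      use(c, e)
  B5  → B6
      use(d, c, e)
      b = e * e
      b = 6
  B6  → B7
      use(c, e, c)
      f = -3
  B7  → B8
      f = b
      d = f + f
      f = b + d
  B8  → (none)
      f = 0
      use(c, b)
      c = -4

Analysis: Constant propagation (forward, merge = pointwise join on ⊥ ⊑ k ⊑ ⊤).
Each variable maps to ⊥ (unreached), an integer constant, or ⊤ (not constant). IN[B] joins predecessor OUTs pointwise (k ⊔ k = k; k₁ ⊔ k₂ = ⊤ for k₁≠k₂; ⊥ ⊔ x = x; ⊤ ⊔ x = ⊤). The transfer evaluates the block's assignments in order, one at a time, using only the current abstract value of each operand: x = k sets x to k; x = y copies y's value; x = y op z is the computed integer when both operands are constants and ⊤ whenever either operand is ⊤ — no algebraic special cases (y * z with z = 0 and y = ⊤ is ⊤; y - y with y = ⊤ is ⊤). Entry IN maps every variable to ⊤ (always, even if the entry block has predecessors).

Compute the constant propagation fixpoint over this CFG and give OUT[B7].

Per-block solution:
  B0:  IN=(all ⊤)  OUT=(all ⊤)
  B1:  IN=(all ⊤)  OUT=(all ⊤)
  B2:  IN=(all ⊤)  OUT=(all ⊤)
  B3:  IN=(all ⊤)  OUT=(all ⊤)
  B4:  IN=(all ⊤)  OUT=(all ⊤)
  B5:  IN=(all ⊤)  OUT={b:6; rest ⊤}
  B6:  IN={b:6; rest ⊤}  OUT={b:6, f:-3; rest ⊤}
  B7:  IN={b:6, f:-3; rest ⊤}  OUT={b:6, d:12, f:18; rest ⊤}
  B8:  IN={b:6, d:12, f:18; rest ⊤}  OUT={b:6, c:-4, d:12, f:0; rest ⊤}

Merge at B7: IN[B7] = OUT[B6] = {a: ⊤, b: 6, c: ⊤, d: ⊤, e: ⊤, f: -3}
Applying B7's transfer function to that IN value gives OUT[B7] (row B7 above).

Answer: {a: ⊤, b: 6, c: ⊤, d: 12, e: ⊤, f: 18}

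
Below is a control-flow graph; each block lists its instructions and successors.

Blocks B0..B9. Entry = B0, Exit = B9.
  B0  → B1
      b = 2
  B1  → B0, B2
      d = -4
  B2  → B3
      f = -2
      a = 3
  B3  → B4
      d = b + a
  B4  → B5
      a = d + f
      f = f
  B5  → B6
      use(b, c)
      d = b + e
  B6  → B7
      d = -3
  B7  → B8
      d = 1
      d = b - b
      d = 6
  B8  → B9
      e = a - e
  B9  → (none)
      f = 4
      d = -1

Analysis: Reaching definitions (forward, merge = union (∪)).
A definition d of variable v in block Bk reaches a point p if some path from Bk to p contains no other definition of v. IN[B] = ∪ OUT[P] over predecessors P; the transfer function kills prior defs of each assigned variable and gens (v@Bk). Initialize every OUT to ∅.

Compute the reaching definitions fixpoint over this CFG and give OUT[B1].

Fixpoint table:
  B0:   IN={b@B0, d@B1}   OUT={b@B0, d@B1}
  B1:   IN={b@B0, d@B1}   OUT={b@B0, d@B1}
  B2:   IN={b@B0, d@B1}   OUT={a@B2, b@B0, d@B1, f@B2}
  B3:   IN={a@B2, b@B0, d@B1, f@B2}   OUT={a@B2, b@B0, d@B3, f@B2}
  B4:   IN={a@B2, b@B0, d@B3, f@B2}   OUT={a@B4, b@B0, d@B3, f@B4}
  B5:   IN={a@B4, b@B0, d@B3, f@B4}   OUT={a@B4, b@B0, d@B5, f@B4}
  B6:   IN={a@B4, b@B0, d@B5, f@B4}   OUT={a@B4, b@B0, d@B6, f@B4}
  B7:   IN={a@B4, b@B0, d@B6, f@B4}   OUT={a@B4, b@B0, d@B7, f@B4}
  B8:   IN={a@B4, b@B0, d@B7, f@B4}   OUT={a@B4, b@B0, d@B7, e@B8, f@B4}
  B9:   IN={a@B4, b@B0, d@B7, e@B8, f@B4}   OUT={a@B4, b@B0, d@B9, e@B8, f@B9}

Merge at B1: IN[B1] = OUT[B0] = {b@B0, d@B1}
Applying B1's transfer function to that IN value gives OUT[B1] (row B1 above).

Answer: {b@B0, d@B1}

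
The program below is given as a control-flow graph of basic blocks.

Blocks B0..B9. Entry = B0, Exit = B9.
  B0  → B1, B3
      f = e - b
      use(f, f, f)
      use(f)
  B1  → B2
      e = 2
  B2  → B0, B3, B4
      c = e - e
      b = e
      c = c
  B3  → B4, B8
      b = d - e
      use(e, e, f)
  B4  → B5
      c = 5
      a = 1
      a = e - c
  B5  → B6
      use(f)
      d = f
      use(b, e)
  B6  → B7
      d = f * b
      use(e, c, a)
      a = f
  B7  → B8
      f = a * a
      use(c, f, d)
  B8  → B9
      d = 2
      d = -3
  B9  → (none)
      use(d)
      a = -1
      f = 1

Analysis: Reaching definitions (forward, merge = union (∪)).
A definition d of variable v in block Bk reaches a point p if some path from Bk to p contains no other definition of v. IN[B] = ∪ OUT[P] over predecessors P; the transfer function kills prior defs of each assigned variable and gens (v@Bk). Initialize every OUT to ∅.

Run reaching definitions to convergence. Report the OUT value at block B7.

Per-block solution:
  B0:  IN={b@B2, c@B2, e@B1, f@B0}  OUT={b@B2, c@B2, e@B1, f@B0}
  B1:  IN={b@B2, c@B2, e@B1, f@B0}  OUT={b@B2, c@B2, e@B1, f@B0}
  B2:  IN={b@B2, c@B2, e@B1, f@B0}  OUT={b@B2, c@B2, e@B1, f@B0}
  B3:  IN={b@B2, c@B2, e@B1, f@B0}  OUT={b@B3, c@B2, e@B1, f@B0}
  B4:  IN={b@B2, b@B3, c@B2, e@B1, f@B0}  OUT={a@B4, b@B2, b@B3, c@B4, e@B1, f@B0}
  B5:  IN={a@B4, b@B2, b@B3, c@B4, e@B1, f@B0}  OUT={a@B4, b@B2, b@B3, c@B4, d@B5, e@B1, f@B0}
  B6:  IN={a@B4, b@B2, b@B3, c@B4, d@B5, e@B1, f@B0}  OUT={a@B6, b@B2, b@B3, c@B4, d@B6, e@B1, f@B0}
  B7:  IN={a@B6, b@B2, b@B3, c@B4, d@B6, e@B1, f@B0}  OUT={a@B6, b@B2, b@B3, c@B4, d@B6, e@B1, f@B7}
  B8:  IN={a@B6, b@B2, b@B3, c@B2, c@B4, d@B6, e@B1, f@B0, f@B7}  OUT={a@B6, b@B2, b@B3, c@B2, c@B4, d@B8, e@B1, f@B0, f@B7}
  B9:  IN={a@B6, b@B2, b@B3, c@B2, c@B4, d@B8, e@B1, f@B0, f@B7}  OUT={a@B9, b@B2, b@B3, c@B2, c@B4, d@B8, e@B1, f@B9}

Merge at B7: IN[B7] = OUT[B6] = {a@B6, b@B2, b@B3, c@B4, d@B6, e@B1, f@B0}
Applying B7's transfer function to that IN value gives OUT[B7] (row B7 above).

Answer: {a@B6, b@B2, b@B3, c@B4, d@B6, e@B1, f@B7}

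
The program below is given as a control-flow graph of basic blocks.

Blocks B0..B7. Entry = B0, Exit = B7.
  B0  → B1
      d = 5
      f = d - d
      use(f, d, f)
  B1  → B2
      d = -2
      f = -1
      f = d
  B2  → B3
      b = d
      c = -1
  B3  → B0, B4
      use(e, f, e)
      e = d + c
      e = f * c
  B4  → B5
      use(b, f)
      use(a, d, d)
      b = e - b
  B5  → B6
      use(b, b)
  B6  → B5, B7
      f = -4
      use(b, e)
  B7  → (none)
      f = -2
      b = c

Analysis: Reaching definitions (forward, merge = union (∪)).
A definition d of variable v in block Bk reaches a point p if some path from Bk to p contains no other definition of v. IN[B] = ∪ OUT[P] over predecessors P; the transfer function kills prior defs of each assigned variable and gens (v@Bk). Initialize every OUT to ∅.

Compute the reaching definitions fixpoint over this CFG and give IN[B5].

Fixpoint table:
  B0:   IN={b@B2, c@B2, d@B1, e@B3, f@B1}   OUT={b@B2, c@B2, d@B0, e@B3, f@B0}
  B1:   IN={b@B2, c@B2, d@B0, e@B3, f@B0}   OUT={b@B2, c@B2, d@B1, e@B3, f@B1}
  B2:   IN={b@B2, c@B2, d@B1, e@B3, f@B1}   OUT={b@B2, c@B2, d@B1, e@B3, f@B1}
  B3:   IN={b@B2, c@B2, d@B1, e@B3, f@B1}   OUT={b@B2, c@B2, d@B1, e@B3, f@B1}
  B4:   IN={b@B2, c@B2, d@B1, e@B3, f@B1}   OUT={b@B4, c@B2, d@B1, e@B3, f@B1}
  B5:   IN={b@B4, c@B2, d@B1, e@B3, f@B1, f@B6}   OUT={b@B4, c@B2, d@B1, e@B3, f@B1, f@B6}
  B6:   IN={b@B4, c@B2, d@B1, e@B3, f@B1, f@B6}   OUT={b@B4, c@B2, d@B1, e@B3, f@B6}
  B7:   IN={b@B4, c@B2, d@B1, e@B3, f@B6}   OUT={b@B7, c@B2, d@B1, e@B3, f@B7}

Merge at B5: IN[B5] = OUT[B4] ⊔ OUT[B6] = {b@B4, c@B2, d@B1, e@B3, f@B1, f@B6}

Answer: {b@B4, c@B2, d@B1, e@B3, f@B1, f@B6}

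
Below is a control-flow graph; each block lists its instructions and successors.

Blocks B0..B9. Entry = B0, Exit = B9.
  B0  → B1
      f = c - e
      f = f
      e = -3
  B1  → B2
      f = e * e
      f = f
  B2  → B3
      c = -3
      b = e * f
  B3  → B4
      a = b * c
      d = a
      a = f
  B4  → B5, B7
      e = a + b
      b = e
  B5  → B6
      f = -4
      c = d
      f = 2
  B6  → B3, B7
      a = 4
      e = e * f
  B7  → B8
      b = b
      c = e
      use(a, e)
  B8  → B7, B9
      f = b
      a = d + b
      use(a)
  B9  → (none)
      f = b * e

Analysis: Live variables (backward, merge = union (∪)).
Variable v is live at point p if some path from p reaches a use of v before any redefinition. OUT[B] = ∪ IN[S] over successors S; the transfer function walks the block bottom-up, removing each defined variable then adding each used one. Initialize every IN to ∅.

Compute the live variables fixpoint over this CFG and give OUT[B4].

Answer: {a, b, d, e}

Derivation:
Converged values:
  B0:   IN={c, e}   OUT={e}
  B1:   IN={e}   OUT={e, f}
  B2:   IN={e, f}   OUT={b, c, f}
  B3:   IN={b, c, f}   OUT={a, b, d}
  B4:   IN={a, b, d}   OUT={a, b, d, e}
  B5:   IN={b, d, e}   OUT={b, c, d, e, f}
  B6:   IN={b, c, d, e, f}   OUT={a, b, c, d, e, f}
  B7:   IN={a, b, d, e}   OUT={b, d, e}
  B8:   IN={b, d, e}   OUT={a, b, d, e}
  B9:   IN={b, e}   OUT={}

Merge at B4: OUT[B4] = IN[B5] ⊔ IN[B7] = {a, b, d, e}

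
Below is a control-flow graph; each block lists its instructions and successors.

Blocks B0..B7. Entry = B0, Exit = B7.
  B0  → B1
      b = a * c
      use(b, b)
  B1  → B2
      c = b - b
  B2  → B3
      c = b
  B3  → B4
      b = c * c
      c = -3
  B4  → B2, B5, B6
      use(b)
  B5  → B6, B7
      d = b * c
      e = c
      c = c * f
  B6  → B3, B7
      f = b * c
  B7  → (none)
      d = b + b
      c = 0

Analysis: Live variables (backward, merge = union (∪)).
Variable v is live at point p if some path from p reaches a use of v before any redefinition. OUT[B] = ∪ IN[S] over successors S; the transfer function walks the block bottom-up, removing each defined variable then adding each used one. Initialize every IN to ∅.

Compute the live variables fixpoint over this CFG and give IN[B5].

Fixpoint table:
  B0:  IN={a, c, f}  OUT={b, f}
  B1:  IN={b, f}  OUT={b, f}
  B2:  IN={b, f}  OUT={c, f}
  B3:  IN={c, f}  OUT={b, c, f}
  B4:  IN={b, c, f}  OUT={b, c, f}
  B5:  IN={b, c, f}  OUT={b, c}
  B6:  IN={b, c}  OUT={b, c, f}
  B7:  IN={b}  OUT={}

Merge at B5: OUT[B5] = IN[B6] ⊔ IN[B7] = {b, c}
Applying B5's transfer function to that OUT value gives IN[B5] (row B5 above).

Answer: {b, c, f}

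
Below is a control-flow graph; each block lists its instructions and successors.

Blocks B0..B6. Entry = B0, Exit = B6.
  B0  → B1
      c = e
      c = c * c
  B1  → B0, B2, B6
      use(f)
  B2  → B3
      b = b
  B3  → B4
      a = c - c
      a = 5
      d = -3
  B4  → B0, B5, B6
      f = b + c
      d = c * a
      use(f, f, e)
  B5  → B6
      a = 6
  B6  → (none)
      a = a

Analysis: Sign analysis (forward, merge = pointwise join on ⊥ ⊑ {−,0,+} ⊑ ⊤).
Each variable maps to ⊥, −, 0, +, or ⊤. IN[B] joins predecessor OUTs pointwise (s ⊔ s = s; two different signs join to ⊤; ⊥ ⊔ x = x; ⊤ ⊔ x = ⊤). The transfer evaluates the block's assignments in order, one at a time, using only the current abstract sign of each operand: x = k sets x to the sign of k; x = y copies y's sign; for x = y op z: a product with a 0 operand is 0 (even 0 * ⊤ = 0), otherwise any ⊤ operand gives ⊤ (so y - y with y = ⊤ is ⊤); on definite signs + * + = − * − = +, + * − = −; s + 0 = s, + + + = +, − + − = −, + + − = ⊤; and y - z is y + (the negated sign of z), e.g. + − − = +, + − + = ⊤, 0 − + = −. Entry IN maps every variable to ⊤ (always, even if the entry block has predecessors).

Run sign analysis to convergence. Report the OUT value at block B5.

Fixpoint table:
  B0: | IN=(all ⊤) | OUT=(all ⊤)
  B1: | IN=(all ⊤) | OUT=(all ⊤)
  B2: | IN=(all ⊤) | OUT=(all ⊤)
  B3: | IN=(all ⊤) | OUT={a:+, d:-; rest ⊤}
  B4: | IN={a:+, d:-; rest ⊤} | OUT={a:+; rest ⊤}
  B5: | IN={a:+; rest ⊤} | OUT={a:+; rest ⊤}
  B6: | IN=(all ⊤) | OUT=(all ⊤)

Merge at B5: IN[B5] = OUT[B4] = {a: +, b: ⊤, c: ⊤, d: ⊤, e: ⊤, f: ⊤}
Applying B5's transfer function to that IN value gives OUT[B5] (row B5 above).

Answer: {a: +, b: ⊤, c: ⊤, d: ⊤, e: ⊤, f: ⊤}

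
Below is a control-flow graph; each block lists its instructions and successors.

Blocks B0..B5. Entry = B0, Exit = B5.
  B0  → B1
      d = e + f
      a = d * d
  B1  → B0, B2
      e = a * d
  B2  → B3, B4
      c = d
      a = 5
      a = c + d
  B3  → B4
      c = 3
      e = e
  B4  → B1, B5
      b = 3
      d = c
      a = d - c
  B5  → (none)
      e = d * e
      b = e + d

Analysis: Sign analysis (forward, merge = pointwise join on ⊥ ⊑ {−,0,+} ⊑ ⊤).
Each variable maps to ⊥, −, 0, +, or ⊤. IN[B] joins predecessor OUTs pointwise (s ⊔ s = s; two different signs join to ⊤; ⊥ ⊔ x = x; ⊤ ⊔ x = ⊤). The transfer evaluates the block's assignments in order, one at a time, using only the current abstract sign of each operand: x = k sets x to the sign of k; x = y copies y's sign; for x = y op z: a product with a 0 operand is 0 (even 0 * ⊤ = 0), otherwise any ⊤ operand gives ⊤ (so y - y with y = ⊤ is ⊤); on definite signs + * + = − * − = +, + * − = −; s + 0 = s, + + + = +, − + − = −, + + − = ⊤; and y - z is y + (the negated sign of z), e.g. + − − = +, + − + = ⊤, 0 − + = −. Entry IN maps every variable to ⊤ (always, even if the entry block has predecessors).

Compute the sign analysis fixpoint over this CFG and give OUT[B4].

Per-block solution:
  B0: | IN=(all ⊤) | OUT=(all ⊤)
  B1: | IN=(all ⊤) | OUT=(all ⊤)
  B2: | IN=(all ⊤) | OUT=(all ⊤)
  B3: | IN=(all ⊤) | OUT={c:+; rest ⊤}
  B4: | IN=(all ⊤) | OUT={b:+; rest ⊤}
  B5: | IN={b:+; rest ⊤} | OUT=(all ⊤)

Merge at B4: IN[B4] = OUT[B2] ⊔ OUT[B3] = {a: ⊤, b: ⊤, c: ⊤, d: ⊤, e: ⊤, f: ⊤}
Applying B4's transfer function to that IN value gives OUT[B4] (row B4 above).

Answer: {a: ⊤, b: +, c: ⊤, d: ⊤, e: ⊤, f: ⊤}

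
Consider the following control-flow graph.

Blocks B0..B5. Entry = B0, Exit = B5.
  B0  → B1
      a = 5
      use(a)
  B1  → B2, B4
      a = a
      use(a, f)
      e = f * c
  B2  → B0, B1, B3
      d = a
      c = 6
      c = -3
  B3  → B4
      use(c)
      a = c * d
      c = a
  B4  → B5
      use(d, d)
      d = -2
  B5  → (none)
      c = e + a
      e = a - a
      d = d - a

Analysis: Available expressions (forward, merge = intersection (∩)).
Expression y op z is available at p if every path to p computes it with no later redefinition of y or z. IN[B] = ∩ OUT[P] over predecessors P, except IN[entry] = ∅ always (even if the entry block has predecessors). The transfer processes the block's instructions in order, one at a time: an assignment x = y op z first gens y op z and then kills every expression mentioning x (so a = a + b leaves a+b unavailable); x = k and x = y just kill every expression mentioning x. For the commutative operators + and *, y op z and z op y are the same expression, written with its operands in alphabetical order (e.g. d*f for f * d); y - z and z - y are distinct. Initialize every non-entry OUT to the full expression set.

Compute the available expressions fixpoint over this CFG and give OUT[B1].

Fixpoint table:
  B0:  IN={}  OUT={}
  B1:  IN={}  OUT={c*f}
  B2:  IN={c*f}  OUT={}
  B3:  IN={}  OUT={}
  B4:  IN={}  OUT={}
  B5:  IN={}  OUT={a-a}

Merge at B1: IN[B1] = OUT[B0] ∩ OUT[B2] = {}
Applying B1's transfer function to that IN value gives OUT[B1] (row B1 above).

Answer: {c*f}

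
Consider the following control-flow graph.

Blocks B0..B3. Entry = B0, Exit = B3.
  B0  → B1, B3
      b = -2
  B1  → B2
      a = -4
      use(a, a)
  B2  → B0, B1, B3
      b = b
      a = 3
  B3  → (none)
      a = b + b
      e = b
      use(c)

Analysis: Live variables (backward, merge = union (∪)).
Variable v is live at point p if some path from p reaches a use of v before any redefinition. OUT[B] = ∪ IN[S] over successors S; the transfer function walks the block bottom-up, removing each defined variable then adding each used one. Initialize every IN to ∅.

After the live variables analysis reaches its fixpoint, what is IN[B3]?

Answer: {b, c}

Working:
Per-block solution:
  B0: | IN={c} | OUT={b, c}
  B1: | IN={b, c} | OUT={b, c}
  B2: | IN={b, c} | OUT={b, c}
  B3: | IN={b, c} | OUT={}

B3 is the boundary node: OUT[B3] = {}
Applying B3's transfer function to that OUT value gives IN[B3] (row B3 above).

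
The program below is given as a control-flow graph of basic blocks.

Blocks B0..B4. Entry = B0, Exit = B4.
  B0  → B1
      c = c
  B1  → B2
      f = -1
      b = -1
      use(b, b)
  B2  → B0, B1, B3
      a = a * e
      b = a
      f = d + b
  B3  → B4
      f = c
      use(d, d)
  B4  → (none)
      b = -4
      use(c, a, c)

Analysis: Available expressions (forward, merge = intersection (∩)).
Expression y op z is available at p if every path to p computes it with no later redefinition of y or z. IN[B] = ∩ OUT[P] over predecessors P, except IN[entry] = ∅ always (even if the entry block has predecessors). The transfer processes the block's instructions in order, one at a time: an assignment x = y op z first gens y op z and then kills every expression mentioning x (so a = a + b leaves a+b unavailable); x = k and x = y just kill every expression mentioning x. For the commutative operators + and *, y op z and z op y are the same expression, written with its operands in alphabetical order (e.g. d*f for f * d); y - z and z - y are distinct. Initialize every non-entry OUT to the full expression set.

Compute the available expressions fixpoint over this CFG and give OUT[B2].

Converged values:
  B0: | IN={} | OUT={}
  B1: | IN={} | OUT={}
  B2: | IN={} | OUT={b+d}
  B3: | IN={b+d} | OUT={b+d}
  B4: | IN={b+d} | OUT={}

Merge at B2: IN[B2] = OUT[B1] = {}
Applying B2's transfer function to that IN value gives OUT[B2] (row B2 above).

Answer: {b+d}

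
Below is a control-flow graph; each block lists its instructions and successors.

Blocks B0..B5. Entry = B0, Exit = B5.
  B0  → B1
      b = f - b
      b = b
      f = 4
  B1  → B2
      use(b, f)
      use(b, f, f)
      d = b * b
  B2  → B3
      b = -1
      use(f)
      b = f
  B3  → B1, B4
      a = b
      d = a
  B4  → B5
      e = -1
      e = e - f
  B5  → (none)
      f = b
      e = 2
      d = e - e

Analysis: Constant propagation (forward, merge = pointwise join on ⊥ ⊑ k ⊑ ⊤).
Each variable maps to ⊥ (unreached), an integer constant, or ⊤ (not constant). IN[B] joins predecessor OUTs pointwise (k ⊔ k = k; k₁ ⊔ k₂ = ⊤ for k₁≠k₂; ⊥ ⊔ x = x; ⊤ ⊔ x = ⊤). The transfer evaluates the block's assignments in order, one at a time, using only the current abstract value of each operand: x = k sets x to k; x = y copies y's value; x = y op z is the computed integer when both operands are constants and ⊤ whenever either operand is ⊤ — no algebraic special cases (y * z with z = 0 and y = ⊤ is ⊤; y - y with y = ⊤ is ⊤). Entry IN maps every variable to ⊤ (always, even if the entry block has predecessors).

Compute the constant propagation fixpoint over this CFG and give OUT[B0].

Answer: {a: ⊤, b: ⊤, c: ⊤, d: ⊤, e: ⊤, f: 4}

Working:
Converged values:
  B0:  IN=(all ⊤)  OUT={f:4; rest ⊤}
  B1:  IN={f:4; rest ⊤}  OUT={f:4; rest ⊤}
  B2:  IN={f:4; rest ⊤}  OUT={b:4, f:4; rest ⊤}
  B3:  IN={b:4, f:4; rest ⊤}  OUT={a:4, b:4, d:4, f:4; rest ⊤}
  B4:  IN={a:4, b:4, d:4, f:4; rest ⊤}  OUT={a:4, b:4, d:4, e:-5, f:4; rest ⊤}
  B5:  IN={a:4, b:4, d:4, e:-5, f:4; rest ⊤}  OUT={a:4, b:4, d:0, e:2, f:4; rest ⊤}

B0 is the boundary node: IN[B0] = {a: ⊤, b: ⊤, c: ⊤, d: ⊤, e: ⊤, f: ⊤}
Applying B0's transfer function to that IN value gives OUT[B0] (row B0 above).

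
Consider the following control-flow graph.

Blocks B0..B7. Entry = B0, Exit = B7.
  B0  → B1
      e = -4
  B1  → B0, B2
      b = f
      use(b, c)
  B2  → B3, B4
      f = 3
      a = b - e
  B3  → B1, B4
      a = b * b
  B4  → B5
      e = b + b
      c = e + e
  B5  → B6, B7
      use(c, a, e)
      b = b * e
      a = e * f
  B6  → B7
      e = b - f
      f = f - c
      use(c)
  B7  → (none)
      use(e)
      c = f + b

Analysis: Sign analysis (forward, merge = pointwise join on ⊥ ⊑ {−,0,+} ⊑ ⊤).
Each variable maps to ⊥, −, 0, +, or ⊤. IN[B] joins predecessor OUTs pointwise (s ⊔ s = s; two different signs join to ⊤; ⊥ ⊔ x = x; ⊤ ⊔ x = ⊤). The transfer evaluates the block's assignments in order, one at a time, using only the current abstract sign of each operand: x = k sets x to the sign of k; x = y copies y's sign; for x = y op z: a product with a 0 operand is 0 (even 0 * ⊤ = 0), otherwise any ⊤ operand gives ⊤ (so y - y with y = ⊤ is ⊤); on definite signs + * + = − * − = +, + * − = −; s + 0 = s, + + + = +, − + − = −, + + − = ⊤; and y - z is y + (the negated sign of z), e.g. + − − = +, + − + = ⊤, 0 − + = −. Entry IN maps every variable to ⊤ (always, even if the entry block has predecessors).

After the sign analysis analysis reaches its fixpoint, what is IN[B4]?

Per-block solution:
  B0: | IN=(all ⊤) | OUT={e:-; rest ⊤}
  B1: | IN={e:-; rest ⊤} | OUT={e:-; rest ⊤}
  B2: | IN={e:-; rest ⊤} | OUT={e:-, f:+; rest ⊤}
  B3: | IN={e:-, f:+; rest ⊤} | OUT={e:-, f:+; rest ⊤}
  B4: | IN={e:-, f:+; rest ⊤} | OUT={f:+; rest ⊤}
  B5: | IN={f:+; rest ⊤} | OUT={f:+; rest ⊤}
  B6: | IN={f:+; rest ⊤} | OUT=(all ⊤)
  B7: | IN=(all ⊤) | OUT=(all ⊤)

Merge at B4: IN[B4] = OUT[B2] ⊔ OUT[B3] = {a: ⊤, b: ⊤, c: ⊤, d: ⊤, e: -, f: +}

Answer: {a: ⊤, b: ⊤, c: ⊤, d: ⊤, e: -, f: +}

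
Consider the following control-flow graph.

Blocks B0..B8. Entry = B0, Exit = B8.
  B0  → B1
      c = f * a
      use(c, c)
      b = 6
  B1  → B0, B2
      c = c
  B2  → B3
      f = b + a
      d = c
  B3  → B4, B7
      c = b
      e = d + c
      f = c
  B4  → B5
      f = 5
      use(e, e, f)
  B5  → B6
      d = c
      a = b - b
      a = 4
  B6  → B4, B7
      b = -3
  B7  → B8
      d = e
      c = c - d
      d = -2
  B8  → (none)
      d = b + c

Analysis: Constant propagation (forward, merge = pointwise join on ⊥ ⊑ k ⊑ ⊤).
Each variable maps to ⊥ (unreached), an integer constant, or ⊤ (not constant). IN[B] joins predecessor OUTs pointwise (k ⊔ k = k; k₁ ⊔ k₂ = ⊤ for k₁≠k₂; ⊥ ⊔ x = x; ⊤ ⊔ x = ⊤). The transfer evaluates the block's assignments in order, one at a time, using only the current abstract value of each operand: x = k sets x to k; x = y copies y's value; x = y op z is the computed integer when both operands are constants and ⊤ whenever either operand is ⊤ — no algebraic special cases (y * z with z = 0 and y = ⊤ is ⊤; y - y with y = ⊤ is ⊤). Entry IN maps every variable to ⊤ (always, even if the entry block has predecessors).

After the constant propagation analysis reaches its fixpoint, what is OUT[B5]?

Answer: {a: 4, b: ⊤, c: 6, d: 6, e: ⊤, f: 5}

Derivation:
Per-block solution:
  B0:   IN=(all ⊤)   OUT={b:6; rest ⊤}
  B1:   IN={b:6; rest ⊤}   OUT={b:6; rest ⊤}
  B2:   IN={b:6; rest ⊤}   OUT={b:6; rest ⊤}
  B3:   IN={b:6; rest ⊤}   OUT={b:6, c:6, f:6; rest ⊤}
  B4:   IN={c:6; rest ⊤}   OUT={c:6, f:5; rest ⊤}
  B5:   IN={c:6, f:5; rest ⊤}   OUT={a:4, c:6, d:6, f:5; rest ⊤}
  B6:   IN={a:4, c:6, d:6, f:5; rest ⊤}   OUT={a:4, b:-3, c:6, d:6, f:5; rest ⊤}
  B7:   IN={c:6; rest ⊤}   OUT={d:-2; rest ⊤}
  B8:   IN={d:-2; rest ⊤}   OUT=(all ⊤)

Merge at B5: IN[B5] = OUT[B4] = {a: ⊤, b: ⊤, c: 6, d: ⊤, e: ⊤, f: 5}
Applying B5's transfer function to that IN value gives OUT[B5] (row B5 above).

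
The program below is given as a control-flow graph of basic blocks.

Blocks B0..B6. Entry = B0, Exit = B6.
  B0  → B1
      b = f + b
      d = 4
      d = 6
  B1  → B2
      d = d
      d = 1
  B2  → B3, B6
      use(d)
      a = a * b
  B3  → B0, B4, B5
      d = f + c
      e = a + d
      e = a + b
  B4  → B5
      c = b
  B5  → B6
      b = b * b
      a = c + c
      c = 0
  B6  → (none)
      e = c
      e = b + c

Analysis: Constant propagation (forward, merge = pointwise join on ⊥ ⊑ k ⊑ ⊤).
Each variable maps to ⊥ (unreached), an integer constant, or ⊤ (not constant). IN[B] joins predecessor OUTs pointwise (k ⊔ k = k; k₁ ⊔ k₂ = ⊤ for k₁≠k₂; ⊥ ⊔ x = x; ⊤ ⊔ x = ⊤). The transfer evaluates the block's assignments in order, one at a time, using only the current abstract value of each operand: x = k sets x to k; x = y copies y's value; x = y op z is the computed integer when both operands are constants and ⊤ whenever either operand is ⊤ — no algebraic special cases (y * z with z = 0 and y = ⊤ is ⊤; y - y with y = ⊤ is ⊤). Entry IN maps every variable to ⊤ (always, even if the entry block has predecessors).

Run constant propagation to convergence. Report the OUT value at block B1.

Answer: {a: ⊤, b: ⊤, c: ⊤, d: 1, e: ⊤, f: ⊤}

Trace:
Converged values:
  B0: | IN=(all ⊤) | OUT={d:6; rest ⊤}
  B1: | IN={d:6; rest ⊤} | OUT={d:1; rest ⊤}
  B2: | IN={d:1; rest ⊤} | OUT={d:1; rest ⊤}
  B3: | IN={d:1; rest ⊤} | OUT=(all ⊤)
  B4: | IN=(all ⊤) | OUT=(all ⊤)
  B5: | IN=(all ⊤) | OUT={c:0; rest ⊤}
  B6: | IN=(all ⊤) | OUT=(all ⊤)

Merge at B1: IN[B1] = OUT[B0] = {a: ⊤, b: ⊤, c: ⊤, d: 6, e: ⊤, f: ⊤}
Applying B1's transfer function to that IN value gives OUT[B1] (row B1 above).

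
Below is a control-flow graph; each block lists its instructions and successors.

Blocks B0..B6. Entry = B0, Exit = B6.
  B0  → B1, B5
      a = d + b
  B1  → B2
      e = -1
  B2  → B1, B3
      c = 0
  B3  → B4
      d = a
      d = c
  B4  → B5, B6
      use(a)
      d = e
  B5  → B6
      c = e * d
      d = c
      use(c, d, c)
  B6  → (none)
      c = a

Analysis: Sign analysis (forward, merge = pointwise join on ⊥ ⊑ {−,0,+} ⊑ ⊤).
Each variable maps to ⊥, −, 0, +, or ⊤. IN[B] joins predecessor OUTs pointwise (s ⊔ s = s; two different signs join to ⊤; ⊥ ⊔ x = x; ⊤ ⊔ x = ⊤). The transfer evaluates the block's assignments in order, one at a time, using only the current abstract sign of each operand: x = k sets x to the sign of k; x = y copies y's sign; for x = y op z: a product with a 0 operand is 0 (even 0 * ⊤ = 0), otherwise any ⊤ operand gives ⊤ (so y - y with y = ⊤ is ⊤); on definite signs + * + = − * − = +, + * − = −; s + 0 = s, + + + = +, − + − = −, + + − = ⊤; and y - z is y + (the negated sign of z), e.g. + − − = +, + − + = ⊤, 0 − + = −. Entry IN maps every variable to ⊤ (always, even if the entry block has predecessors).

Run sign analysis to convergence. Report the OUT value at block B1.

Answer: {a: ⊤, b: ⊤, c: ⊤, d: ⊤, e: -, f: ⊤}

Trace:
Fixpoint table:
  B0: | IN=(all ⊤) | OUT=(all ⊤)
  B1: | IN=(all ⊤) | OUT={e:-; rest ⊤}
  B2: | IN={e:-; rest ⊤} | OUT={c:0, e:-; rest ⊤}
  B3: | IN={c:0, e:-; rest ⊤} | OUT={c:0, d:0, e:-; rest ⊤}
  B4: | IN={c:0, d:0, e:-; rest ⊤} | OUT={c:0, d:-, e:-; rest ⊤}
  B5: | IN=(all ⊤) | OUT=(all ⊤)
  B6: | IN=(all ⊤) | OUT=(all ⊤)

Merge at B1: IN[B1] = OUT[B0] ⊔ OUT[B2] = {a: ⊤, b: ⊤, c: ⊤, d: ⊤, e: ⊤, f: ⊤}
Applying B1's transfer function to that IN value gives OUT[B1] (row B1 above).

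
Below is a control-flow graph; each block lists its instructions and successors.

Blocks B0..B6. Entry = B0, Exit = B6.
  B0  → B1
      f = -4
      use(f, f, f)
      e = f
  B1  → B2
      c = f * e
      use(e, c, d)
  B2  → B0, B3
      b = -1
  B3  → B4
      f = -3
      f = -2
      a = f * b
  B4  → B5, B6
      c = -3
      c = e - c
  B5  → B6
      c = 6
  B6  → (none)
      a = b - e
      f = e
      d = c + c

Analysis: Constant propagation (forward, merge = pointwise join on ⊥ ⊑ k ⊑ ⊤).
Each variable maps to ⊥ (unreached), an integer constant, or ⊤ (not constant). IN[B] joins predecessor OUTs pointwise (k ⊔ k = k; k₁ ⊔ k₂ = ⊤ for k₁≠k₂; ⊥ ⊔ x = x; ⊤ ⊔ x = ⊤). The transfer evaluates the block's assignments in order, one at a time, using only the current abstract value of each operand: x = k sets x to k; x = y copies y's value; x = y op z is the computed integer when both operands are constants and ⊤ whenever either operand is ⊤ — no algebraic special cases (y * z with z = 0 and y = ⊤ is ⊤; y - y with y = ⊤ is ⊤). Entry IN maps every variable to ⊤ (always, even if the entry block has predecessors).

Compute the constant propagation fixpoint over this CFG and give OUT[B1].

Converged values:
  B0:   IN=(all ⊤)   OUT={e:-4, f:-4; rest ⊤}
  B1:   IN={e:-4, f:-4; rest ⊤}   OUT={c:16, e:-4, f:-4; rest ⊤}
  B2:   IN={c:16, e:-4, f:-4; rest ⊤}   OUT={b:-1, c:16, e:-4, f:-4; rest ⊤}
  B3:   IN={b:-1, c:16, e:-4, f:-4; rest ⊤}   OUT={a:2, b:-1, c:16, e:-4, f:-2; rest ⊤}
  B4:   IN={a:2, b:-1, c:16, e:-4, f:-2; rest ⊤}   OUT={a:2, b:-1, c:-1, e:-4, f:-2; rest ⊤}
  B5:   IN={a:2, b:-1, c:-1, e:-4, f:-2; rest ⊤}   OUT={a:2, b:-1, c:6, e:-4, f:-2; rest ⊤}
  B6:   IN={a:2, b:-1, e:-4, f:-2; rest ⊤}   OUT={a:3, b:-1, e:-4, f:-4; rest ⊤}

Merge at B1: IN[B1] = OUT[B0] = {a: ⊤, b: ⊤, c: ⊤, d: ⊤, e: -4, f: -4}
Applying B1's transfer function to that IN value gives OUT[B1] (row B1 above).

Answer: {a: ⊤, b: ⊤, c: 16, d: ⊤, e: -4, f: -4}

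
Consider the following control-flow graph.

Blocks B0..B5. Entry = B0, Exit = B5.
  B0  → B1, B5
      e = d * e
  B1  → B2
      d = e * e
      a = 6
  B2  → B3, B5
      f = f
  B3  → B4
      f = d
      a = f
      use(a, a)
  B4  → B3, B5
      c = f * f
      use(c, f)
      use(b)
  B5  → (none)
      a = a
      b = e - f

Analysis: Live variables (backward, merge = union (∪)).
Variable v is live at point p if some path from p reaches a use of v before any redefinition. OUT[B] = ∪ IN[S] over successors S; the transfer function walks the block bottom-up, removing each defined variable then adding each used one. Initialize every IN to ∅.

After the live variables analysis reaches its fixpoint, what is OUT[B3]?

Answer: {a, b, d, e, f}

Derivation:
Per-block solution:
  B0:   IN={a, b, d, e, f}   OUT={a, b, e, f}
  B1:   IN={b, e, f}   OUT={a, b, d, e, f}
  B2:   IN={a, b, d, e, f}   OUT={a, b, d, e, f}
  B3:   IN={b, d, e}   OUT={a, b, d, e, f}
  B4:   IN={a, b, d, e, f}   OUT={a, b, d, e, f}
  B5:   IN={a, e, f}   OUT={}

Merge at B3: OUT[B3] = IN[B4] = {a, b, d, e, f}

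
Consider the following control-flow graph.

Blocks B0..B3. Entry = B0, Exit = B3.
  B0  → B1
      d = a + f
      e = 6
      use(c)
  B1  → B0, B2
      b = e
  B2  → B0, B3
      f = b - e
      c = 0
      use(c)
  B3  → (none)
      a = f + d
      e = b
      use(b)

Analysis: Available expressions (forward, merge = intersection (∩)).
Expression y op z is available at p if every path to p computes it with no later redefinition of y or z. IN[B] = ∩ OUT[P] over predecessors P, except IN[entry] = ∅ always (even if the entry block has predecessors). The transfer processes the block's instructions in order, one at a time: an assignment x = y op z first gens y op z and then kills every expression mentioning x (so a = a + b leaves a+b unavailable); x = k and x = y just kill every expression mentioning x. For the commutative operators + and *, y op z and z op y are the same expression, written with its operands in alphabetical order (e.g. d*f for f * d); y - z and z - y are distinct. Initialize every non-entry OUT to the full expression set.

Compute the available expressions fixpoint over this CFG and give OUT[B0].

Per-block solution:
  B0:  IN={}  OUT={a+f}
  B1:  IN={a+f}  OUT={a+f}
  B2:  IN={a+f}  OUT={b-e}
  B3:  IN={b-e}  OUT={d+f}

Merge at B0 (entry node, so the boundary value {} is joined with the incoming edge(s)): IN[B0] = {} ∩ OUT[B1] ∩ OUT[B2] = {}
Applying B0's transfer function to that IN value gives OUT[B0] (row B0 above).

Answer: {a+f}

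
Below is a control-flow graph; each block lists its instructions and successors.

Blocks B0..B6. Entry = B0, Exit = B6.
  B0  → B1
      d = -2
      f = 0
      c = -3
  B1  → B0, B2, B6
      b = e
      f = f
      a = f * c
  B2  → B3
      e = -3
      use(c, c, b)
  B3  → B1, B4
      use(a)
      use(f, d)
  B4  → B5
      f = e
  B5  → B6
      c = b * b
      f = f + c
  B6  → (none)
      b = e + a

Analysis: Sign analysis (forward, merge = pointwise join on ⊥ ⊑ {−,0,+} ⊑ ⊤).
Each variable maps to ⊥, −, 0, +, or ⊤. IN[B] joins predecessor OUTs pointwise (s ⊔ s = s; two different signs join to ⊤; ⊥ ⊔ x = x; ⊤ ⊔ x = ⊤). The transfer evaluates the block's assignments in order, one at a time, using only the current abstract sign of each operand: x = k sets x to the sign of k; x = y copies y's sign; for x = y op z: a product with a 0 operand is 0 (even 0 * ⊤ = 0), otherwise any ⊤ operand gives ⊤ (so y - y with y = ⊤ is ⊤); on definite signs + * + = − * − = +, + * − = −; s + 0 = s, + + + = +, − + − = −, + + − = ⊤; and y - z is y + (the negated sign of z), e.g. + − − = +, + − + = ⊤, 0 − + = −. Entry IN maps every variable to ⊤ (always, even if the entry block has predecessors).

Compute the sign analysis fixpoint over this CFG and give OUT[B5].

Per-block solution:
  B0: | IN=(all ⊤) | OUT={c:-, d:-, f:0; rest ⊤}
  B1: | IN={c:-, d:-, f:0; rest ⊤} | OUT={a:0, c:-, d:-, f:0; rest ⊤}
  B2: | IN={a:0, c:-, d:-, f:0; rest ⊤} | OUT={a:0, c:-, d:-, e:-, f:0; rest ⊤}
  B3: | IN={a:0, c:-, d:-, e:-, f:0; rest ⊤} | OUT={a:0, c:-, d:-, e:-, f:0; rest ⊤}
  B4: | IN={a:0, c:-, d:-, e:-, f:0; rest ⊤} | OUT={a:0, c:-, d:-, e:-, f:-; rest ⊤}
  B5: | IN={a:0, c:-, d:-, e:-, f:-; rest ⊤} | OUT={a:0, d:-, e:-; rest ⊤}
  B6: | IN={a:0, d:-; rest ⊤} | OUT={a:0, d:-; rest ⊤}

Merge at B5: IN[B5] = OUT[B4] = {a: 0, b: ⊤, c: -, d: -, e: -, f: -}
Applying B5's transfer function to that IN value gives OUT[B5] (row B5 above).

Answer: {a: 0, b: ⊤, c: ⊤, d: -, e: -, f: ⊤}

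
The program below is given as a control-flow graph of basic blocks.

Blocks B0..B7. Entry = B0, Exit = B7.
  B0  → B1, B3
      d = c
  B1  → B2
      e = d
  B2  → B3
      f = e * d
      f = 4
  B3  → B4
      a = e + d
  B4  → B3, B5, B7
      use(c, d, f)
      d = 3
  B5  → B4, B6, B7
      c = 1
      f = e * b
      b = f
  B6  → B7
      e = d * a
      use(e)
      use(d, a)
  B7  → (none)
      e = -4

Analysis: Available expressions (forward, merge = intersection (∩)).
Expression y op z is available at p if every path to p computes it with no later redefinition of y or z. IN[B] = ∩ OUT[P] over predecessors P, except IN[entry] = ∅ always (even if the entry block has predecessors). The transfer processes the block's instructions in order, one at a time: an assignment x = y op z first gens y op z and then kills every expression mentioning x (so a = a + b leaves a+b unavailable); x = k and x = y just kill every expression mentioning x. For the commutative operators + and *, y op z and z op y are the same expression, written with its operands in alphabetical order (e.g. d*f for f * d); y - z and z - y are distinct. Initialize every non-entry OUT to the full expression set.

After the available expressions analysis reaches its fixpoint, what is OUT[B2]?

Per-block solution:
  B0: | IN={} | OUT={}
  B1: | IN={} | OUT={}
  B2: | IN={} | OUT={d*e}
  B3: | IN={} | OUT={d+e}
  B4: | IN={} | OUT={}
  B5: | IN={} | OUT={}
  B6: | IN={} | OUT={a*d}
  B7: | IN={} | OUT={}

Merge at B2: IN[B2] = OUT[B1] = {}
Applying B2's transfer function to that IN value gives OUT[B2] (row B2 above).

Answer: {d*e}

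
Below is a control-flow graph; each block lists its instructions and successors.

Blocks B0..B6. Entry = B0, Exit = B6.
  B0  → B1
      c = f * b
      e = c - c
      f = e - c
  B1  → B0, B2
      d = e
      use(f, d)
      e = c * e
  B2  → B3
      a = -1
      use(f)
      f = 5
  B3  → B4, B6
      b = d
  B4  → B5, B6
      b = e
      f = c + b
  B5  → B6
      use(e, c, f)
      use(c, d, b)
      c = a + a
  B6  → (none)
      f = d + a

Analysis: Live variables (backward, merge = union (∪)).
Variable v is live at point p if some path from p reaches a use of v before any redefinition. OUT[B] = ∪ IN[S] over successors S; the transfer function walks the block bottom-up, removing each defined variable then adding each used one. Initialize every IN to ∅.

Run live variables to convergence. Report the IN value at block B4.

Fixpoint table:
  B0:  IN={b, f}  OUT={b, c, e, f}
  B1:  IN={b, c, e, f}  OUT={b, c, d, e, f}
  B2:  IN={c, d, e, f}  OUT={a, c, d, e}
  B3:  IN={a, c, d, e}  OUT={a, c, d, e}
  B4:  IN={a, c, d, e}  OUT={a, b, c, d, e, f}
  B5:  IN={a, b, c, d, e, f}  OUT={a, d}
  B6:  IN={a, d}  OUT={}

Merge at B4: OUT[B4] = IN[B5] ⊔ IN[B6] = {a, b, c, d, e, f}
Applying B4's transfer function to that OUT value gives IN[B4] (row B4 above).

Answer: {a, c, d, e}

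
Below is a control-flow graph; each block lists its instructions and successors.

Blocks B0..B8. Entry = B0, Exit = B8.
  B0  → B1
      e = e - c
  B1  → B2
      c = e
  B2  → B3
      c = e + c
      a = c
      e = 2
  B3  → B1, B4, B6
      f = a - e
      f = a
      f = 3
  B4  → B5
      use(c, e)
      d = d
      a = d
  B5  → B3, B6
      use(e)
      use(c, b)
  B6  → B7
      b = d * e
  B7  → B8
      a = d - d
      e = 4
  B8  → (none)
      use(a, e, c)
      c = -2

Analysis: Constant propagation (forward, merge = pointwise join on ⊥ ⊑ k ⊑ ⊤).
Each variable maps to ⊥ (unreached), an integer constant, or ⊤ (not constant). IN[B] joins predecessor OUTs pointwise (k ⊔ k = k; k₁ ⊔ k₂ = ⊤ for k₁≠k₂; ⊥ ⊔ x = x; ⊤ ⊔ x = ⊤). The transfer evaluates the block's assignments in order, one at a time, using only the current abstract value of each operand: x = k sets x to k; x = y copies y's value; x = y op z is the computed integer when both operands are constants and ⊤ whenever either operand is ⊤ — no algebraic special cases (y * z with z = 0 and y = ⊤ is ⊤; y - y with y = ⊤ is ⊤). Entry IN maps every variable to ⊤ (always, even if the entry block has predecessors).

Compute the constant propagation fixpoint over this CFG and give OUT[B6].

Answer: {a: ⊤, b: ⊤, c: ⊤, d: ⊤, e: 2, f: 3}

Derivation:
Converged values:
  B0:  IN=(all ⊤)  OUT=(all ⊤)
  B1:  IN=(all ⊤)  OUT=(all ⊤)
  B2:  IN=(all ⊤)  OUT={e:2; rest ⊤}
  B3:  IN={e:2; rest ⊤}  OUT={e:2, f:3; rest ⊤}
  B4:  IN={e:2, f:3; rest ⊤}  OUT={e:2, f:3; rest ⊤}
  B5:  IN={e:2, f:3; rest ⊤}  OUT={e:2, f:3; rest ⊤}
  B6:  IN={e:2, f:3; rest ⊤}  OUT={e:2, f:3; rest ⊤}
  B7:  IN={e:2, f:3; rest ⊤}  OUT={e:4, f:3; rest ⊤}
  B8:  IN={e:4, f:3; rest ⊤}  OUT={c:-2, e:4, f:3; rest ⊤}

Merge at B6: IN[B6] = OUT[B3] ⊔ OUT[B5] = {a: ⊤, b: ⊤, c: ⊤, d: ⊤, e: 2, f: 3}
Applying B6's transfer function to that IN value gives OUT[B6] (row B6 above).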